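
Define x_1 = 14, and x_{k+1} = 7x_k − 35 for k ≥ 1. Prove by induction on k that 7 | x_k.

Base case: x_1 = 14 = 7·2, so 7 | x_1.
Assume 7 | x_j, so x_j = 7t for some integer t.
Then x_{j+1} = 7x_j − 35 = 7·(7t) − 35 = 7(7t − 5), so 7 | x_{j+1}.
Hence 7 | x_k for every k ≥ 1, by induction.

7 | x_k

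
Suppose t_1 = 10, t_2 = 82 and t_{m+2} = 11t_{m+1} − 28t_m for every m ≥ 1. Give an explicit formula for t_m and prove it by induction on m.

Claim: t_m = -4^m + 2·7^m.

Base cases: t_1 = 10 and -4^1 + 2·7^1 = 10; t_2 = 82 and -4^2 + 2·7^2 = 82.
Assume t_j = -4^j + 2·7^j for all 1 ≤ j ≤ k, where k ≥ 2.
Then t_{k+1} = 11t_k − 28t_{k−1} = 11·(-4^k + 2·7^k) − 28·(-4^{k−1} + 2·7^{k−1}) = -(11·4 − 28)4^{k−1} + 2·(11·7 − 28)7^{k−1} = -16·4^{k−1} + 98·7^{k−1} = -4^{k+1} + 2·7^{k+1}.
Hence t_m = -4^m + 2·7^m for every m ≥ 1, by strong induction.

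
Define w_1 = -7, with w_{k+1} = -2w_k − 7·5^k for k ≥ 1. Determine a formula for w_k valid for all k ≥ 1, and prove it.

Claim: w_k = (-2)^k − 5^k.

Base case: w_1 = -7, and (-2)^1 − 5^1 = -2 − 5 = -7.
Assume w_r = (-2)^r − 5^r for some r ≥ 1.
Then w_{r+1} = -2w_r − 7·5^r = -2·((-2)^r − 5^r) − 7·5^r = (-2)^{r+1} + 2·5^r − 7·5^r = (-2)^{r+1} − 5·5^r = (-2)^{r+1} − 5^{r+1}.
So the formula holds for r+1, and by induction w_k = (-2)^k − 5^k for all k ≥ 1.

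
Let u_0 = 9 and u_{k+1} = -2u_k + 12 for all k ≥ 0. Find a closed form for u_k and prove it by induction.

Claim: u_k = 5·(-2)^k + 4.

Base case: u_0 = 9, and 5·(-2)^0 + 4 = 5 + 4 = 9.
Assume u_j = 5·(-2)^j + 4 for some j ≥ 0.
Then u_{j+1} = -2u_j + 12 = -2·(5·(-2)^j + 4) + 12 = -10·(-2)^j − 8 + 12 = 5·(-2)^{j+1} + 4.
Hence u_k = 5·(-2)^k + 4 for every k ≥ 0, by induction.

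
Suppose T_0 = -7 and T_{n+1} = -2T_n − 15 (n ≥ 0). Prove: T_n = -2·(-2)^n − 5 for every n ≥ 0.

Base case: T_0 = -7, and -2·(-2)^0 − 5 = -2 − 5 = -7.
Assume T_r = -2·(-2)^r − 5 for some r ≥ 0.
Then T_{r+1} = -2T_r − 15 = -2·(-2·(-2)^r − 5) − 15 = 4·(-2)^r + 10 − 15 = -2·(-2)^{r+1} − 5.
This completes the inductive step, so T_n = -2·(-2)^n − 5 for all n ≥ 0.

T_n = -2·(-2)^n − 5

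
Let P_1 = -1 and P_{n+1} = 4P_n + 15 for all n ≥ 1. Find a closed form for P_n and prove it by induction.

Claim: P_n = 4^n − 5.

Base case: P_1 = -1, and 4^1 − 5 = 4 − 5 = -1.
Assume P_k = 4^k − 5 for some k ≥ 1.
Then P_{k+1} = 4P_k + 15 = 4·(4^k − 5) + 15 = 4^{k+1} − 20 + 15 = 4^{k+1} − 5.
Hence P_n = 4^n − 5 for every n ≥ 1, by induction.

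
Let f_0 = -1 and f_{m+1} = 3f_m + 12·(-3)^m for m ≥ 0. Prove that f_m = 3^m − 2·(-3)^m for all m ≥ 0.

Base case: f_0 = -1, and 3^0 − 2·(-3)^0 = 1 − 2 = -1.
Assume f_k = 3^k − 2·(-3)^k for some k ≥ 0.
Then f_{k+1} = 3f_k + 12·(-3)^k = 3·(3^k − 2·(-3)^k) + 12·(-3)^k = 3^{k+1} − 6·(-3)^k + 12·(-3)^k = 3^{k+1} + 6·(-3)^k = 3^{k+1} − 2·(-3)^{k+1}.
Hence f_m = 3^m − 2·(-3)^m for every m ≥ 0, by induction.

f_m = 3^m − 2·(-3)^m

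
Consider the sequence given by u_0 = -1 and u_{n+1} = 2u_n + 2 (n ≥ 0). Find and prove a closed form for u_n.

Claim: u_n = 2^n − 2.

Base case: u_0 = -1, and 2^0 − 2 = 1 − 2 = -1.
Assume u_m = 2^m − 2 for some m ≥ 0.
Then u_{m+1} = 2u_m + 2 = 2·(2^m − 2) + 2 = 2^{m+1} − 4 + 2 = 2^{m+1} − 2.
By induction, u_n = 2^n − 2 for all n ≥ 0.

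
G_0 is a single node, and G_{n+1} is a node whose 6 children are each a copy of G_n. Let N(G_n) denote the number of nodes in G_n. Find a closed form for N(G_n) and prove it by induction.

Claim: N(G_n) = (6^{n+1} − 1)/5.

Base case: N(G_0) = 1, and (6^{0+1} − 1)/5 = 1.
Assume N(G_j) = (6^{j+1} − 1)/5.
Then N(G_{j+1}) = 1 + 6N(G_j) = 1 + 6·(6^{j+1} − 1)/5 = 1 + (6^{j+2} − 6)/5 = (5 + 6^{j+2} − 6)/5 = (6^{j+2} − 1)/5.
This completes the inductive step, so N(G_n) = (6^{n+1} − 1)/5 for all n ≥ 0.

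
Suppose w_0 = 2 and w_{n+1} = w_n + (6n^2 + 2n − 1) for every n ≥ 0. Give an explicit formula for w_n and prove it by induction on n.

Claim: w_n = 2n^3 − 2n^2 − n + 2.

Base case: w_0 = 2, and 2·0^3 − 2·0^2 − 0 + 2 = 2.
Assume w_k = 2k^3 − 2k^2 − k + 2.
Then w_{k+1} = w_k + (6k^2 + 2k − 1) = (2k^3 − 2k^2 − k + 2) + (6k^2 + 2k − 1) = 2k^3 + 4k^2 + k + 1,
and 2·(k+1)^3 − 2·(k+1)^2 − (k+1) + 2 = 2k^3 + 4k^2 + k + 1.
Hence w_n = 2n^3 − 2n^2 − n + 2 for every n ≥ 0, by induction.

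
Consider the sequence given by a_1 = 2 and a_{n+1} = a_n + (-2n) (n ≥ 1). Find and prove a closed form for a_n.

Claim: a_n = -n^2 + n + 2.

Base case: a_1 = 2, and -1^2 + 1 + 2 = 2.
Assume a_k = -k^2 + k + 2.
Then a_{k+1} = a_k + (-2k) = (-k^2 + k + 2) + (-2k) = -k^2 − k + 2,
and -(k+1)^2 + (k+1) + 2 = -k^2 − k + 2.
This completes the inductive step, so a_n = -n^2 + n + 2 for all n ≥ 1.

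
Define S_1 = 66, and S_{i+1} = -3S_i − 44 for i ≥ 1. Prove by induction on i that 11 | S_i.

Base case: S_1 = 66 = 11·6, so 11 | S_1.
Assume 11 | S_m, so S_m = 11t for some integer t.
Then S_{m+1} = -3S_m − 44 = -3·(11t) − 44 = 11(-3t − 4), so 11 | S_{m+1}.
This completes the inductive step, so 11 | S_i for all i ≥ 1.

11 | S_i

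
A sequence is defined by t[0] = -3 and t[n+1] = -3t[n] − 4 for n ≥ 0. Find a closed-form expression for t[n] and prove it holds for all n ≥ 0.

Claim: t[n] = -2·(-3)^n − 1.

Base case: t[0] = -3, and -2·(-3)^0 − 1 = -2 − 1 = -3.
Assume t[m] = -2·(-3)^m − 1 for some m ≥ 0.
Then t[m+1] = -3t[m] − 4 = -3·(-2·(-3)^m − 1) − 4 = 6·(-3)^m + 3 − 4 = -2·(-3)^{m+1} − 1.
Hence t[n] = -2·(-3)^n − 1 for every n ≥ 0, by induction.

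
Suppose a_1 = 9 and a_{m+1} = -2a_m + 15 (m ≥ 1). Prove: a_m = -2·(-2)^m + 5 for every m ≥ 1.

Base case: a_1 = 9, and -2·(-2)^1 + 5 = 4 + 5 = 9.
Assume a_j = -2·(-2)^j + 5 for some j ≥ 1.
Then a_{j+1} = -2a_j + 15 = -2·(-2·(-2)^j + 5) + 15 = 4·(-2)^j − 10 + 15 = -2·(-2)^{j+1} + 5.
So the formula holds for j+1, and by induction a_m = -2·(-2)^m + 5 for all m ≥ 1.

a_m = -2·(-2)^m + 5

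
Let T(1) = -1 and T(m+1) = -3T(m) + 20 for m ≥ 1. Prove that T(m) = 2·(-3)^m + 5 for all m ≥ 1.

Base case: T(1) = -1, and 2·(-3)^1 + 5 = -6 + 5 = -1.
Assume T(r) = 2·(-3)^r + 5 for some r ≥ 1.
Then T(r+1) = -3T(r) + 20 = -3·(2·(-3)^r + 5) + 20 = -6·(-3)^r − 15 + 20 = 2·(-3)^{r+1} + 5.
By induction, T(m) = 2·(-3)^m + 5 for all m ≥ 1.

T(m) = 2·(-3)^m + 5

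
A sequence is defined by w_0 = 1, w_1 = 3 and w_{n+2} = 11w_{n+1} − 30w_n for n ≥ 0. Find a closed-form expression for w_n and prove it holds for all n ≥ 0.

Claim: w_n = 3·5^n − 2·6^n.

Base cases: w_0 = 1 and 3·5^0 − 2·6^0 = 1; w_1 = 3 and 3·5^1 − 2·6^1 = 3.
Assume w_j = 3·5^j − 2·6^j for all 0 ≤ j ≤ m, where m ≥ 1.
Then w_{m+1} = 11w_m − 30w_{m−1} = 11·(3·5^m − 2·6^m) − 30·(3·5^{m−1} − 2·6^{m−1}) = 3·(11·5 − 30)5^{m−1} − 2·(11·6 − 30)6^{m−1} = 75·5^{m−1} − 72·6^{m−1} = 3·5^{m+1} − 2·6^{m+1}.
This completes the inductive step, so w_n = 3·5^n − 2·6^n for all n ≥ 0.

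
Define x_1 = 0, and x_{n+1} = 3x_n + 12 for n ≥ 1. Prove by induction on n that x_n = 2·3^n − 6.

Base case: x_1 = 0, and 2·3^1 − 6 = 6 − 6 = 0.
Assume x_m = 2·3^m − 6 for some m ≥ 1.
Then x_{m+1} = 3x_m + 12 = 3·(2·3^m − 6) + 12 = 6·3^m − 18 + 12 = 2·3^{m+1} − 6.
So the formula holds for m+1, and by induction x_n = 2·3^n − 6 for all n ≥ 1.

x_n = 2·3^n − 6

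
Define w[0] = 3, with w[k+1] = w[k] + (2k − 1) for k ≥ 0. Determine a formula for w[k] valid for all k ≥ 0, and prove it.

Claim: w[k] = k^2 − 2k + 3.

Base case: w[0] = 3, and 0^2 − 2·0 + 3 = 3.
Assume w[r] = r^2 − 2r + 3.
Then w[r+1] = w[r] + (2r − 1) = (r^2 − 2r + 3) + (2r − 1) = r^2 + 2,
and (r+1)^2 − 2·(r+1) + 3 = r^2 + 2.
Hence w[k] = k^2 − 2k + 3 for every k ≥ 0, by induction.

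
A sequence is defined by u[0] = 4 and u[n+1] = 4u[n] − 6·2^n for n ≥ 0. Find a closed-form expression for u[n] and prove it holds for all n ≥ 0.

Claim: u[n] = 4^n + 3·2^n.

Base case: u[0] = 4, and 4^0 + 3·2^0 = 1 + 3 = 4.
Assume u[k] = 4^k + 3·2^k for some k ≥ 0.
Then u[k+1] = 4u[k] − 6·2^k = 4·(4^k + 3·2^k) − 6·2^k = 4^{k+1} + 12·2^k − 6·2^k = 4^{k+1} + 6·2^k = 4^{k+1} + 3·2^{k+1}.
By induction, u[n] = 4^n + 3·2^n for all n ≥ 0.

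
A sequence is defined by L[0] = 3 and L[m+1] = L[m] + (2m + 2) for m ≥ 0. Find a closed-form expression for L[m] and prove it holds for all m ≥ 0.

Claim: L[m] = m^2 + m + 3.

Base case: L[0] = 3, and 0^2 + 0 + 3 = 3.
Assume L[r] = r^2 + r + 3.
Then L[r+1] = L[r] + (2r + 2) = (r^2 + r + 3) + (2r + 2) = r^2 + 3r + 5,
and (r+1)^2 + (r+1) + 3 = r^2 + 3r + 5.
Hence L[m] = m^2 + m + 3 for every m ≥ 0, by induction.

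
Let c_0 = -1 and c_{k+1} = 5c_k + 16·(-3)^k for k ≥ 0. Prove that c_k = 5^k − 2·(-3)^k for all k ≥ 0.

Base case: c_0 = -1, and 5^0 − 2·(-3)^0 = 1 − 2 = -1.
Assume c_j = 5^j − 2·(-3)^j for some j ≥ 0.
Then c_{j+1} = 5c_j + 16·(-3)^j = 5·(5^j − 2·(-3)^j) + 16·(-3)^j = 5^{j+1} − 10·(-3)^j + 16·(-3)^j = 5^{j+1} + 6·(-3)^j = 5^{j+1} − 2·(-3)^{j+1}.
So the formula holds for j+1, and by induction c_k = 5^k − 2·(-3)^k for all k ≥ 0.

c_k = 5^k − 2·(-3)^k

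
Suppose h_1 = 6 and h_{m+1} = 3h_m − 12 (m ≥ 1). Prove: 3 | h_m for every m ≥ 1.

Base case: h_1 = 6 = 3·2, so 3 | h_1.
Assume 3 | h_r, so h_r = 3t for some integer t.
Then h_{r+1} = 3h_r − 12 = 3·(3t) − 12 = 3(3t − 4), so 3 | h_{r+1}.
Hence 3 | h_m for every m ≥ 1, by induction.

3 | h_m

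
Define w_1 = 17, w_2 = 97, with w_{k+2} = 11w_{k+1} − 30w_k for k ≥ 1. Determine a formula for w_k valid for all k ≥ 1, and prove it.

Claim: w_k = 2·6^k + 5^k.

Base cases: w_1 = 17 and 2·6^1 + 5^1 = 17; w_2 = 97 and 2·6^2 + 5^2 = 97.
Assume w_j = 2·6^j + 5^j for all 1 ≤ j ≤ r, where r ≥ 2.
Then w_{r+1} = 11w_r − 30w_{r−1} = 11·(2·6^r + 5^r) − 30·(2·6^{r−1} + 5^{r−1}) = 2·(11·6 − 30)6^{r−1} + (11·5 − 30)5^{r−1} = 72·6^{r−1} + 25·5^{r−1} = 2·6^{r+1} + 5^{r+1}.
Hence w_k = 2·6^k + 5^k for every k ≥ 1, by strong induction.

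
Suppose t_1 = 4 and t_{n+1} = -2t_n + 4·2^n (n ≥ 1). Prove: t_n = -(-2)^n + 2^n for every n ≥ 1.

Base case: t_1 = 4, and -(-2)^1 + 2^1 = 2 + 2 = 4.
Assume t_r = -(-2)^r + 2^r for some r ≥ 1.
Then t_{r+1} = -2t_r + 4·2^r = -2·(-(-2)^r + 2^r) + 4·2^r = -(-2)^{r+1} − 2·2^r + 4·2^r = -(-2)^{r+1} + 2·2^r = -(-2)^{r+1} + 2^{r+1}.
So the formula holds for r+1, and by induction t_n = -(-2)^n + 2^n for all n ≥ 1.

t_n = -(-2)^n + 2^n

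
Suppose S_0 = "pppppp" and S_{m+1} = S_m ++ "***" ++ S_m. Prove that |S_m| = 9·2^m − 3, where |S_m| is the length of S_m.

Base case: |S_0| = 6, and 9·2^0 − 3 = 6.
Assume |S_k| = 9·2^k − 3.
Then |S_{k+1}| = |S_k| + 3 + |S_k| = 2|S_k| + 3 = 2(9·2^k − 3) + 3 = 9·2^{k+1} − 6 + 3 = 9·2^{k+1} − 3.
This completes the inductive step, so |S_m| = 9·2^m − 3 for all m ≥ 0.

|S_m| = 9·2^m − 3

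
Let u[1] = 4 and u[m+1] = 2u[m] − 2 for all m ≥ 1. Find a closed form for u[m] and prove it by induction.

Claim: u[m] = 2^m + 2.

Base case: u[1] = 4, and 2^1 + 2 = 2 + 2 = 4.
Assume u[k] = 2^k + 2 for some k ≥ 1.
Then u[k+1] = 2u[k] − 2 = 2·(2^k + 2) − 2 = 2^{k+1} + 4 − 2 = 2^{k+1} + 2.
By induction, u[m] = 2^m + 2 for all m ≥ 1.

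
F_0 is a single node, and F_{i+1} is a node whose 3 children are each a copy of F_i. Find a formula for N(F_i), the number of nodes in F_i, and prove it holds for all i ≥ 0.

Claim: N(F_i) = (3^{i+1} − 1)/2.

Base case: N(F_0) = 1, and (3^{0+1} − 1)/2 = 1.
Assume N(F_j) = (3^{j+1} − 1)/2.
Then N(F_{j+1}) = 1 + 3N(F_j) = 1 + 3·(3^{j+1} − 1)/2 = 1 + (3^{j+2} − 3)/2 = (2 + 3^{j+2} − 3)/2 = (3^{j+2} − 1)/2.
By induction, N(F_i) = (3^{i+1} − 1)/2 for all i ≥ 0.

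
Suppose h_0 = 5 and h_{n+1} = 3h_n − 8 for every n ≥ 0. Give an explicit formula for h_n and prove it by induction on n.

Claim: h_n = 3^n + 4.

Base case: h_0 = 5, and 3^0 + 4 = 1 + 4 = 5.
Assume h_r = 3^r + 4 for some r ≥ 0.
Then h_{r+1} = 3h_r − 8 = 3·(3^r + 4) − 8 = 3^{r+1} + 12 − 8 = 3^{r+1} + 4.
By induction, h_n = 3^n + 4 for all n ≥ 0.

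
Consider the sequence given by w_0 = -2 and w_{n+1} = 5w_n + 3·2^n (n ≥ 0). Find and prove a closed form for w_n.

Claim: w_n = -5^n − 2^n.

Base case: w_0 = -2, and -5^0 − 2^0 = -1 − 1 = -2.
Assume w_m = -5^m − 2^m for some m ≥ 0.
Then w_{m+1} = 5w_m + 3·2^m = 5·(-5^m − 2^m) + 3·2^m = -5^{m+1} − 5·2^m + 3·2^m = -5^{m+1} − 2·2^m = -5^{m+1} − 2^{m+1}.
By induction, w_n = -5^n − 2^n for all n ≥ 0.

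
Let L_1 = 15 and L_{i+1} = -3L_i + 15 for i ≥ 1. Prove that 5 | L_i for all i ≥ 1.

Base case: L_1 = 15 = 5·3, so 5 | L_1.
Assume 5 | L_k, so L_k = 5t for some integer t.
Then L_{k+1} = -3L_k + 15 = -3·(5t) + 15 = 5(-3t + 3), so 5 | L_{k+1}.
So the property holds for k+1, and by induction 5 | L_i for all i ≥ 1.

5 | L_i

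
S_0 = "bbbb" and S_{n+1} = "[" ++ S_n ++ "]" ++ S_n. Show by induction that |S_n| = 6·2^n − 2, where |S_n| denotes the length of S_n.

Base case: |S_0| = 4, and 6·2^0 − 2 = 4.
Assume |S_r| = 6·2^r − 2.
Then |S_{r+1}| = 1 + |S_r| + 1 + |S_r| = 2|S_r| + 2 = 2(6·2^r − 2) + 2 = 6·2^{r+1} − 4 + 2 = 6·2^{r+1} − 2.
So the formula holds for r+1, and by induction |S_n| = 6·2^n − 2 for all n ≥ 0.

|S_n| = 6·2^n − 2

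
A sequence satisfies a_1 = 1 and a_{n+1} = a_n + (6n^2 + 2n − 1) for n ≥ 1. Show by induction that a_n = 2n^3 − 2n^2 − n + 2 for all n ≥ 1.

Base case: a_1 = 1, and 2·1^3 − 2·1^2 − 1 + 2 = 1.
Assume a_k = 2k^3 − 2k^2 − k + 2.
Then a_{k+1} = a_k + (6k^2 + 2k − 1) = (2k^3 − 2k^2 − k + 2) + (6k^2 + 2k − 1) = 2k^3 + 4k^2 + k + 1,
and 2·(k+1)^3 − 2·(k+1)^2 − (k+1) + 2 = 2k^3 + 4k^2 + k + 1.
By induction, a_n = 2n^3 − 2n^2 − n + 2 for all n ≥ 1.

a_n = 2n^3 − 2n^2 − n + 2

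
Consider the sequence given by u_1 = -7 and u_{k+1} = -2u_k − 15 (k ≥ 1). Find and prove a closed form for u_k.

Claim: u_k = (-2)^k − 5.

Base case: u_1 = -7, and (-2)^1 − 5 = -2 − 5 = -7.
Assume u_r = (-2)^r − 5 for some r ≥ 1.
Then u_{r+1} = -2u_r − 15 = -2·((-2)^r − 5) − 15 = -2·(-2)^r + 10 − 15 = (-2)^{r+1} − 5.
This completes the inductive step, so u_k = (-2)^k − 5 for all k ≥ 1.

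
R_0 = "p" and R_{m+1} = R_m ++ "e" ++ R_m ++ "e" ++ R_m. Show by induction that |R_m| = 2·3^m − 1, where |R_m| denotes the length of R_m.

Base case: |R_0| = 1, and 2·3^0 − 1 = 1.
Assume |R_k| = 2·3^k − 1.
Then |R_{k+1}| = 3|R_k| + 2 = 3(2·3^k − 1) + 2 = 2·3^{k+1} − 3 + 2 = 2·3^{k+1} − 1.
Hence |R_m| = 2·3^m − 1 for every m ≥ 0, by induction.

|R_m| = 2·3^m − 1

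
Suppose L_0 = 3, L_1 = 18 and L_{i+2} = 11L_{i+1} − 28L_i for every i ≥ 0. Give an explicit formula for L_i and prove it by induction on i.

Claim: L_i = 2·7^i + 4^i.

Base cases: L_0 = 3 and 2·7^0 + 4^0 = 3; L_1 = 18 and 2·7^1 + 4^1 = 18.
Assume L_j = 2·7^j + 4^j for all 0 ≤ j ≤ k, where k ≥ 1.
Then L_{k+1} = 11L_k − 28L_{k−1} = 11·(2·7^k + 4^k) − 28·(2·7^{k−1} + 4^{k−1}) = 2·(11·7 − 28)7^{k−1} + (11·4 − 28)4^{k−1} = 98·7^{k−1} + 16·4^{k−1} = 2·7^{k+1} + 4^{k+1}.
By strong induction, L_i = 2·7^i + 4^i for all i ≥ 0.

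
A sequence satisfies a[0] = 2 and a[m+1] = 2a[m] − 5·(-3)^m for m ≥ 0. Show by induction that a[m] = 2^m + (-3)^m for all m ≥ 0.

Base case: a[0] = 2, and 2^0 + (-3)^0 = 1 + 1 = 2.
Assume a[r] = 2^r + (-3)^r for some r ≥ 0.
Then a[r+1] = 2a[r] − 5·(-3)^r = 2·(2^r + (-3)^r) − 5·(-3)^r = 2^{r+1} + 2·(-3)^r − 5·(-3)^r = 2^{r+1} − 3·(-3)^r = 2^{r+1} + (-3)^{r+1}.
So the formula holds for r+1, and by induction a[m] = 2^m + (-3)^m for all m ≥ 0.

a[m] = 2^m + (-3)^m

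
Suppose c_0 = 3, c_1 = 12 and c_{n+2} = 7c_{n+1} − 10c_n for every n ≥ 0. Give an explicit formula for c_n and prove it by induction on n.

Claim: c_n = 2^n + 2·5^n.

Base cases: c_0 = 3 and 2^0 + 2·5^0 = 3; c_1 = 12 and 2^1 + 2·5^1 = 12.
Assume c_j = 2^j + 2·5^j for all 0 ≤ j ≤ m, where m ≥ 1.
Then c_{m+1} = 7c_m − 10c_{m−1} = 7·(2^m + 2·5^m) − 10·(2^{m−1} + 2·5^{m−1}) = (7·2 − 10)2^{m−1} + 2·(7·5 − 10)5^{m−1} = 4·2^{m−1} + 50·5^{m−1} = 2^{m+1} + 2·5^{m+1}.
So the formula holds for m+1, and by strong induction c_n = 2^n + 2·5^n for all n ≥ 0.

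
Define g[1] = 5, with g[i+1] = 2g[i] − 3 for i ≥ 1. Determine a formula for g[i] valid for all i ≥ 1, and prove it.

Claim: g[i] = 2^i + 3.

Base case: g[1] = 5, and 2^1 + 3 = 2 + 3 = 5.
Assume g[m] = 2^m + 3 for some m ≥ 1.
Then g[m+1] = 2g[m] − 3 = 2·(2^m + 3) − 3 = 2^{m+1} + 6 − 3 = 2^{m+1} + 3.
So the formula holds for m+1, and by induction g[i] = 2^i + 3 for all i ≥ 1.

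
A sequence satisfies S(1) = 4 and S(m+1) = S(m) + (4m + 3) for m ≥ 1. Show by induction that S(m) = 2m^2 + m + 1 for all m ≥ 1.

Base case: S(1) = 4, and 2·1^2 + 1 + 1 = 4.
Assume S(k) = 2k^2 + k + 1.
Then S(k+1) = S(k) + (4k + 3) = (2k^2 + k + 1) + (4k + 3) = 2k^2 + 5k + 4,
and 2·(k+1)^2 + (k+1) + 1 = 2k^2 + 5k + 4.
This completes the inductive step, so S(m) = 2m^2 + m + 1 for all m ≥ 1.

S(m) = 2m^2 + m + 1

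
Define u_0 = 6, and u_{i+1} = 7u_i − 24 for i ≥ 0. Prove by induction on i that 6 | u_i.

Base case: u_0 = 6 = 6·1, so 6 | u_0.
Assume 6 | u_m, so u_m = 6t for some integer t.
Then u_{m+1} = 7u_m − 24 = 7·(6t) − 24 = 6(7t − 4), so 6 | u_{m+1}.
Hence 6 | u_i for every i ≥ 0, by induction.

6 | u_i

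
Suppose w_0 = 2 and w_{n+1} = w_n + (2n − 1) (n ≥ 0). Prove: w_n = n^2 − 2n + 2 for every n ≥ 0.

Base case: w_0 = 2, and 0^2 − 2·0 + 2 = 2.
Assume w_j = j^2 − 2j + 2.
Then w_{j+1} = w_j + (2j − 1) = (j^2 − 2j + 2) + (2j − 1) = j^2 + 1,
and (j+1)^2 − 2·(j+1) + 2 = j^2 + 1.
Hence w_n = n^2 − 2n + 2 for every n ≥ 0, by induction.

w_n = n^2 − 2n + 2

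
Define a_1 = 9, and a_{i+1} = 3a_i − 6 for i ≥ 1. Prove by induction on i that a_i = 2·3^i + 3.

Base case: a_1 = 9, and 2·3^1 + 3 = 6 + 3 = 9.
Assume a_r = 2·3^r + 3 for some r ≥ 1.
Then a_{r+1} = 3a_r − 6 = 3·(2·3^r + 3) − 6 = 6·3^r + 9 − 6 = 2·3^{r+1} + 3.
Hence a_i = 2·3^i + 3 for every i ≥ 1, by induction.

a_i = 2·3^i + 3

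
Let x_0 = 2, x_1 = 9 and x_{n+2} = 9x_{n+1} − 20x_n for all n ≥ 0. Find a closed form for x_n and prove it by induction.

Claim: x_n = 4^n + 5^n.

Base cases: x_0 = 2 and 4^0 + 5^0 = 2; x_1 = 9 and 4^1 + 5^1 = 9.
Assume x_i = 4^i + 5^i for all 0 ≤ i ≤ j, where j ≥ 1.
Then x_{j+1} = 9x_j − 20x_{j−1} = 9·(4^j + 5^j) − 20·(4^{j−1} + 5^{j−1}) = (9·4 − 20)4^{j−1} + (9·5 − 20)5^{j−1} = 16·4^{j−1} + 25·5^{j−1} = 4^{j+1} + 5^{j+1}.
By strong induction, x_n = 4^n + 5^n for all n ≥ 0.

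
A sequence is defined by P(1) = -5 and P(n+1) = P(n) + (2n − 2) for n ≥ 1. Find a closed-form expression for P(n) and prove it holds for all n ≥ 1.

Claim: P(n) = n^2 − 3n − 3.

Base case: P(1) = -5, and 1^2 − 3·1 − 3 = -5.
Assume P(r) = r^2 − 3r − 3.
Then P(r+1) = P(r) + (2r − 2) = (r^2 − 3r − 3) + (2r − 2) = r^2 − r − 5,
and (r+1)^2 − 3·(r+1) − 3 = r^2 − r − 5.
This completes the inductive step, so P(n) = n^2 − 3n − 3 for all n ≥ 1.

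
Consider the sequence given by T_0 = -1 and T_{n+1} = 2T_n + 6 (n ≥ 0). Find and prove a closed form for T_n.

Claim: T_n = 5·2^n − 6.

Base case: T_0 = -1, and 5·2^0 − 6 = 5 − 6 = -1.
Assume T_m = 5·2^m − 6 for some m ≥ 0.
Then T_{m+1} = 2T_m + 6 = 2·(5·2^m − 6) + 6 = 10·2^m − 12 + 6 = 5·2^{m+1} − 6.
So the formula holds for m+1, and by induction T_n = 5·2^n − 6 for all n ≥ 0.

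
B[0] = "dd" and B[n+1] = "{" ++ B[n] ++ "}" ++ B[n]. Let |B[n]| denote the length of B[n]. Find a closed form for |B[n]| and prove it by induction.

Claim: |B[n]| = 2^{n+2} − 2.

Base case: |B[0]| = 2, and 2^{0+2} − 2 = 2.
Assume |B[k]| = 2^{k+2} − 2.
Then |B[k+1]| = 1 + |B[k]| + 1 + |B[k]| = 2|B[k]| + 2 = 2(2^{k+2} − 2) + 2 = 2^{k+3} − 4 + 2 = 2^{k+3} − 2.
By induction, |B[n]| = 2^{n+2} − 2 for all n ≥ 0.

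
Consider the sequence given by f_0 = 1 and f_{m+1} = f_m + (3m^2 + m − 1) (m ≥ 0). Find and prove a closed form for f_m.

Claim: f_m = m^3 − m^2 − m + 1.

Base case: f_0 = 1, and 0^3 − 0^2 − 0 + 1 = 1.
Assume f_k = k^3 − k^2 − k + 1.
Then f_{k+1} = f_k + (3k^2 + k − 1) = (k^3 − k^2 − k + 1) + (3k^2 + k − 1) = k^3 + 2k^2,
and (k+1)^3 − (k+1)^2 − (k+1) + 1 = k^3 + 2k^2.
Hence f_m = m^3 − m^2 − m + 1 for every m ≥ 0, by induction.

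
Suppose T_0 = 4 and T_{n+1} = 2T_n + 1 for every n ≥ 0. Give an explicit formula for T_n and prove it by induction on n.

Claim: T_n = 5·2^n − 1.

Base case: T_0 = 4, and 5·2^0 − 1 = 5 − 1 = 4.
Assume T_r = 5·2^r − 1 for some r ≥ 0.
Then T_{r+1} = 2T_r + 1 = 2·(5·2^r − 1) + 1 = 10·2^r − 2 + 1 = 5·2^{r+1} − 1.
So the formula holds for r+1, and by induction T_n = 5·2^n − 1 for all n ≥ 0.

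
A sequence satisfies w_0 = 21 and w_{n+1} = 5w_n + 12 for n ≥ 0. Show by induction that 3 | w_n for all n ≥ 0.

Base case: w_0 = 21 = 3·7, so 3 | w_0.
Assume 3 | w_j, so w_j = 3t for some integer t.
Then w_{j+1} = 5w_j + 12 = 5·(3t) + 12 = 3(5t + 4), so 3 | w_{j+1}.
By induction, 3 | w_n for all n ≥ 0.

3 | w_n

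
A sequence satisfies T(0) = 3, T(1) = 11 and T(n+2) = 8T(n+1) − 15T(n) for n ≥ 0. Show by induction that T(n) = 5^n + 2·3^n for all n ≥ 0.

Base cases: T(0) = 3 and 5^0 + 2·3^0 = 3; T(1) = 11 and 5^1 + 2·3^1 = 11.
Assume T(j) = 5^j + 2·3^j for all 0 ≤ j ≤ k, where k ≥ 1.
Then T(k+1) = 8T(k) − 15T(k−1) = 8·(5^k + 2·3^k) − 15·(5^{k−1} + 2·3^{k−1}) = (8·5 − 15)5^{k−1} + 2·(8·3 − 15)3^{k−1} = 25·5^{k−1} + 18·3^{k−1} = 5^{k+1} + 2·3^{k+1}.
This completes the inductive step, so T(n) = 5^n + 2·3^n for all n ≥ 0.

T(n) = 5^n + 2·3^n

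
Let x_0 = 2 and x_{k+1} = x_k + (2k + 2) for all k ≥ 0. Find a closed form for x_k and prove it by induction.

Claim: x_k = k^2 + k + 2.

Base case: x_0 = 2, and 0^2 + 0 + 2 = 2.
Assume x_r = r^2 + r + 2.
Then x_{r+1} = x_r + (2r + 2) = (r^2 + r + 2) + (2r + 2) = r^2 + 3r + 4,
and (r+1)^2 + (r+1) + 2 = r^2 + 3r + 4.
By induction, x_k = k^2 + k + 2 for all k ≥ 0.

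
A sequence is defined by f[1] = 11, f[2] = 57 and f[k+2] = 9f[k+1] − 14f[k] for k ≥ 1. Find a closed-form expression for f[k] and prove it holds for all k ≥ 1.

Claim: f[k] = 2·2^k + 7^k.

Base cases: f[1] = 11 and 2·2^1 + 7^1 = 11; f[2] = 57 and 2·2^2 + 7^2 = 57.
Assume f[j] = 2·2^j + 7^j for all 1 ≤ j ≤ r, where r ≥ 2.
Then f[r+1] = 9f[r] − 14f[r−1] = 9·(2·2^r + 7^r) − 14·(2·2^{r−1} + 7^{r−1}) = 2·(9·2 − 14)2^{r−1} + (9·7 − 14)7^{r−1} = 8·2^{r−1} + 49·7^{r−1} = 2·2^{r+1} + 7^{r+1}.
This completes the inductive step, so f[k] = 2·2^k + 7^k for all k ≥ 1.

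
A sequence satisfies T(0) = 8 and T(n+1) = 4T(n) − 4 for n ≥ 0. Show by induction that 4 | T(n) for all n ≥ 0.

Base case: T(0) = 8 = 4·2, so 4 | T(0).
Assume 4 | T(m), so T(m) = 4t for some integer t.
Then T(m+1) = 4T(m) − 4 = 4·(4t) − 4 = 4(4t − 1), so 4 | T(m+1).
By induction, 4 | T(n) for all n ≥ 0.

4 | T(n)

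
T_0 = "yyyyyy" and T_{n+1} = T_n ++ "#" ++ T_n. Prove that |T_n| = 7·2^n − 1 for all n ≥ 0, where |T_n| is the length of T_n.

Base case: |T_0| = 6, and 7·2^0 − 1 = 6.
Assume |T_m| = 7·2^m − 1.
Then |T_{m+1}| = |T_m| + 1 + |T_m| = 2|T_m| + 1 = 2(7·2^m − 1) + 1 = 7·2^{m+1} − 2 + 1 = 7·2^{m+1} − 1.
By induction, |T_n| = 7·2^n − 1 for all n ≥ 0.

|T_n| = 7·2^n − 1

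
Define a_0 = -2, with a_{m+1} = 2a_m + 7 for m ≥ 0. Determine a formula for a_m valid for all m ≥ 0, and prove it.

Claim: a_m = 5·2^m − 7.

Base case: a_0 = -2, and 5·2^0 − 7 = 5 − 7 = -2.
Assume a_r = 5·2^r − 7 for some r ≥ 0.
Then a_{r+1} = 2a_r + 7 = 2·(5·2^r − 7) + 7 = 10·2^r − 14 + 7 = 5·2^{r+1} − 7.
By induction, a_m = 5·2^m − 7 for all m ≥ 0.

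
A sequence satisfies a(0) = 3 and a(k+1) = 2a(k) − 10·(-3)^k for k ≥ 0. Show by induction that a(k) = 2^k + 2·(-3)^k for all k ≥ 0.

Base case: a(0) = 3, and 2^0 + 2·(-3)^0 = 1 + 2 = 3.
Assume a(r) = 2^r + 2·(-3)^r for some r ≥ 0.
Then a(r+1) = 2a(r) − 10·(-3)^r = 2·(2^r + 2·(-3)^r) − 10·(-3)^r = 2^{r+1} + 4·(-3)^r − 10·(-3)^r = 2^{r+1} − 6·(-3)^r = 2^{r+1} + 2·(-3)^{r+1}.
Hence a(k) = 2^k + 2·(-3)^k for every k ≥ 0, by induction.

a(k) = 2^k + 2·(-3)^k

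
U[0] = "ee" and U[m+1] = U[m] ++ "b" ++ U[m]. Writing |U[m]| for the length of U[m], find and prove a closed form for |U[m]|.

Claim: |U[m]| = 3·2^m − 1.

Base case: |U[0]| = 2, and 3·2^0 − 1 = 2.
Assume |U[k]| = 3·2^k − 1.
Then |U[k+1]| = |U[k]| + 1 + |U[k]| = 2|U[k]| + 1 = 2(3·2^k − 1) + 1 = 3·2^{k+1} − 2 + 1 = 3·2^{k+1} − 1.
By induction, |U[m]| = 3·2^m − 1 for all m ≥ 0.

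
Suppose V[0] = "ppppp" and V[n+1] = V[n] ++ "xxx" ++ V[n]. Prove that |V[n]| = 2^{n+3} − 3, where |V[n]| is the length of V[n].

Base case: |V[0]| = 5, and 2^{0+3} − 3 = 5.
Assume |V[k]| = 2^{k+3} − 3.
Then |V[k+1]| = |V[k]| + 3 + |V[k]| = 2|V[k]| + 3 = 2(2^{k+3} − 3) + 3 = 2^{k+1+3} − 6 + 3 = 2^{k+1+3} − 3.
By induction, |V[n]| = 2^{n+3} − 3 for all n ≥ 0.

|V[n]| = 2^{n+3} − 3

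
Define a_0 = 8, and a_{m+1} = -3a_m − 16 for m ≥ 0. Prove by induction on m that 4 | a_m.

Base case: a_0 = 8 = 4·2, so 4 | a_0.
Assume 4 | a_k, so a_k = 4t for some integer t.
Then a_{k+1} = -3a_k − 16 = -3·(4t) − 16 = 4(-3t − 4), so 4 | a_{k+1}.
By induction, 4 | a_m for all m ≥ 0.

4 | a_m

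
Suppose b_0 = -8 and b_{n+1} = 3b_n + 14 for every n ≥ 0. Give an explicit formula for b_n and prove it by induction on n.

Claim: b_n = -3^n − 7.

Base case: b_0 = -8, and -3^0 − 7 = -1 − 7 = -8.
Assume b_r = -3^r − 7 for some r ≥ 0.
Then b_{r+1} = 3b_r + 14 = 3·(-3^r − 7) + 14 = -3^{r+1} − 21 + 14 = -3^{r+1} − 7.
This completes the inductive step, so b_n = -3^n − 7 for all n ≥ 0.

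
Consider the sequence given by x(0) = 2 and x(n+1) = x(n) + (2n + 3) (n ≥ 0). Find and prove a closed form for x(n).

Claim: x(n) = n^2 + 2n + 2.

Base case: x(0) = 2, and 0^2 + 2·0 + 2 = 2.
Assume x(m) = m^2 + 2m + 2.
Then x(m+1) = x(m) + (2m + 3) = (m^2 + 2m + 2) + (2m + 3) = m^2 + 4m + 5,
and (m+1)^2 + 2·(m+1) + 2 = m^2 + 4m + 5.
By induction, x(n) = n^2 + 2n + 2 for all n ≥ 0.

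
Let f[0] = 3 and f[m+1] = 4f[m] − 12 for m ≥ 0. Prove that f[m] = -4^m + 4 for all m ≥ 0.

Base case: f[0] = 3, and -4^0 + 4 = -1 + 4 = 3.
Assume f[k] = -4^k + 4 for some k ≥ 0.
Then f[k+1] = 4f[k] − 12 = 4·(-4^k + 4) − 12 = -4^{k+1} + 16 − 12 = -4^{k+1} + 4.
Hence f[m] = -4^m + 4 for every m ≥ 0, by induction.

f[m] = -4^m + 4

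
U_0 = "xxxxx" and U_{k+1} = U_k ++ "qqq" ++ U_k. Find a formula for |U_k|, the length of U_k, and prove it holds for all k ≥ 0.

Claim: |U_k| = 2^{k+3} − 3.

Base case: |U_0| = 5, and 2^{0+3} − 3 = 5.
Assume |U_r| = 2^{r+3} − 3.
Then |U_{r+1}| = |U_r| + 3 + |U_r| = 2|U_r| + 3 = 2(2^{r+3} − 3) + 3 = 2^{r+1+3} − 6 + 3 = 2^{r+1+3} − 3.
So the formula holds for r+1, and by induction |U_k| = 2^{k+3} − 3 for all k ≥ 0.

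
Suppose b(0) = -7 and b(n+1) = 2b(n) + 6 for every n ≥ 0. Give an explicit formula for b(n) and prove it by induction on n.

Claim: b(n) = -2^n − 6.

Base case: b(0) = -7, and -2^0 − 6 = -1 − 6 = -7.
Assume b(j) = -2^j − 6 for some j ≥ 0.
Then b(j+1) = 2b(j) + 6 = 2·(-2^j − 6) + 6 = -2^{j+1} − 12 + 6 = -2^{j+1} − 6.
By induction, b(n) = -2^n − 6 for all n ≥ 0.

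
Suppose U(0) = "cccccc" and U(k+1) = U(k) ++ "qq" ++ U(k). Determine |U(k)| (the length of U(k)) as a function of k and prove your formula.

Claim: |U(k)| = 2^{k+3} − 2.

Base case: |U(0)| = 6, and 2^{0+3} − 2 = 6.
Assume |U(m)| = 2^{m+3} − 2.
Then |U(m+1)| = |U(m)| + 2 + |U(m)| = 2|U(m)| + 2 = 2(2^{m+3} − 2) + 2 = 2^{m+1+3} − 4 + 2 = 2^{m+1+3} − 2.
So the formula holds for m+1, and by induction |U(k)| = 2^{k+3} − 2 for all k ≥ 0.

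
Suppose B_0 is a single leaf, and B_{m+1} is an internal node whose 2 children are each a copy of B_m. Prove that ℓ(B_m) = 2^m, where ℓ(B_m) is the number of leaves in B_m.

Base case: ℓ(B_0) = 1, and 2^0 = 1.
Assume ℓ(B_r) = 2^r.
Then ℓ(B_{r+1}) = 2·ℓ(B_r) = 2·2^r = 2^{r+1}.
So the formula holds for r+1, and by induction ℓ(B_m) = 2^m for all m ≥ 0.

ℓ(B_m) = 2^m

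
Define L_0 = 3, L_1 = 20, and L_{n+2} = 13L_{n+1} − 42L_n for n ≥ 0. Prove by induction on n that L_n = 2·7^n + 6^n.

Base cases: L_0 = 3 and 2·7^0 + 6^0 = 3; L_1 = 20 and 2·7^1 + 6^1 = 20.
Assume L_j = 2·7^j + 6^j for all 0 ≤ j ≤ m, where m ≥ 1.
Then L_{m+1} = 13L_m − 42L_{m−1} = 13·(2·7^m + 6^m) − 42·(2·7^{m−1} + 6^{m−1}) = 2·(13·7 − 42)7^{m−1} + (13·6 − 42)6^{m−1} = 98·7^{m−1} + 36·6^{m−1} = 2·7^{m+1} + 6^{m+1}.
This completes the inductive step, so L_n = 2·7^n + 6^n for all n ≥ 0.

L_n = 2·7^n + 6^n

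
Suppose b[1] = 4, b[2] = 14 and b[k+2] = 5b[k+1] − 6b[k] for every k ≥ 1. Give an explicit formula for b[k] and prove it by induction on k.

Claim: b[k] = 2·3^k − 2^k.

Base cases: b[1] = 4 and 2·3^1 − 2^1 = 4; b[2] = 14 and 2·3^2 − 2^2 = 14.
Assume b[j] = 2·3^j − 2^j for all 1 ≤ j ≤ m, where m ≥ 2.
Then b[m+1] = 5b[m] − 6b[m−1] = 5·(2·3^m − 2^m) − 6·(2·3^{m−1} − 2^{m−1}) = 2·(5·3 − 6)3^{m−1} − (5·2 − 6)2^{m−1} = 18·3^{m−1} − 4·2^{m−1} = 2·3^{m+1} − 2^{m+1}.
By strong induction, b[k] = 2·3^k − 2^k for all k ≥ 1.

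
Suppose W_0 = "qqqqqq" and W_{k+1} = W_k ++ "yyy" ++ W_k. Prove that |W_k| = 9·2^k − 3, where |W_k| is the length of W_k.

Base case: |W_0| = 6, and 9·2^0 − 3 = 6.
Assume |W_r| = 9·2^r − 3.
Then |W_{r+1}| = |W_r| + 3 + |W_r| = 2|W_r| + 3 = 2(9·2^r − 3) + 3 = 9·2^{r+1} − 6 + 3 = 9·2^{r+1} − 3.
This completes the inductive step, so |W_k| = 9·2^k − 3 for all k ≥ 0.

|W_k| = 9·2^k − 3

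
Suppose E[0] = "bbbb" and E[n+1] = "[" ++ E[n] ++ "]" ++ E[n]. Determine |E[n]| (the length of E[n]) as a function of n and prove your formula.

Claim: |E[n]| = 6·2^n − 2.

Base case: |E[0]| = 4, and 6·2^0 − 2 = 4.
Assume |E[j]| = 6·2^j − 2.
Then |E[j+1]| = 1 + |E[j]| + 1 + |E[j]| = 2|E[j]| + 2 = 2(6·2^j − 2) + 2 = 6·2^{j+1} − 4 + 2 = 6·2^{j+1} − 2.
By induction, |E[n]| = 6·2^n − 2 for all n ≥ 0.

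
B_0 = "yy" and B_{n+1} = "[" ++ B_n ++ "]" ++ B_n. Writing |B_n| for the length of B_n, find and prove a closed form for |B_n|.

Claim: |B_n| = 2^{n+2} − 2.

Base case: |B_0| = 2, and 2^{0+2} − 2 = 2.
Assume |B_m| = 2^{m+2} − 2.
Then |B_{m+1}| = 1 + |B_m| + 1 + |B_m| = 2|B_m| + 2 = 2(2^{m+2} − 2) + 2 = 2^{m+3} − 4 + 2 = 2^{m+3} − 2.
So the formula holds for m+1, and by induction |B_n| = 2^{n+2} − 2 for all n ≥ 0.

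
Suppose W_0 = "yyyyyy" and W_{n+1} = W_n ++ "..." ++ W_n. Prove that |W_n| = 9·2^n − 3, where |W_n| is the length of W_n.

Base case: |W_0| = 6, and 9·2^0 − 3 = 6.
Assume |W_r| = 9·2^r − 3.
Then |W_{r+1}| = |W_r| + 3 + |W_r| = 2|W_r| + 3 = 2(9·2^r − 3) + 3 = 9·2^{r+1} − 6 + 3 = 9·2^{r+1} − 3.
Hence |W_n| = 9·2^n − 3 for every n ≥ 0, by induction.

|W_n| = 9·2^n − 3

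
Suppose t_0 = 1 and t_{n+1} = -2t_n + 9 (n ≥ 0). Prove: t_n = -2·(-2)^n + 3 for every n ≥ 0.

Base case: t_0 = 1, and -2·(-2)^0 + 3 = -2 + 3 = 1.
Assume t_r = -2·(-2)^r + 3 for some r ≥ 0.
Then t_{r+1} = -2t_r + 9 = -2·(-2·(-2)^r + 3) + 9 = 4·(-2)^r − 6 + 9 = -2·(-2)^{r+1} + 3.
By induction, t_n = -2·(-2)^n + 3 for all n ≥ 0.

t_n = -2·(-2)^n + 3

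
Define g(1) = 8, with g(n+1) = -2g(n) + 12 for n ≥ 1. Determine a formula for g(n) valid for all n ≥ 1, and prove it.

Claim: g(n) = -2·(-2)^n + 4.

Base case: g(1) = 8, and -2·(-2)^1 + 4 = 4 + 4 = 8.
Assume g(j) = -2·(-2)^j + 4 for some j ≥ 1.
Then g(j+1) = -2g(j) + 12 = -2·(-2·(-2)^j + 4) + 12 = 4·(-2)^j − 8 + 12 = -2·(-2)^{j+1} + 4.
This completes the inductive step, so g(n) = -2·(-2)^n + 4 for all n ≥ 1.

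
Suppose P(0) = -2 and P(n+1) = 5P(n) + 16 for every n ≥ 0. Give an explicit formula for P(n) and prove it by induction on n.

Claim: P(n) = 2·5^n − 4.

Base case: P(0) = -2, and 2·5^0 − 4 = 2 − 4 = -2.
Assume P(r) = 2·5^r − 4 for some r ≥ 0.
Then P(r+1) = 5P(r) + 16 = 5·(2·5^r − 4) + 16 = 10·5^r − 20 + 16 = 2·5^{r+1} − 4.
This completes the inductive step, so P(n) = 2·5^n − 4 for all n ≥ 0.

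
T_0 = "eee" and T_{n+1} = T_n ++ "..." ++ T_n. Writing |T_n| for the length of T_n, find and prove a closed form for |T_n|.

Claim: |T_n| = 6·2^n − 3.

Base case: |T_0| = 3, and 6·2^0 − 3 = 3.
Assume |T_j| = 6·2^j − 3.
Then |T_{j+1}| = |T_j| + 3 + |T_j| = 2|T_j| + 3 = 2(6·2^j − 3) + 3 = 6·2^{j+1} − 6 + 3 = 6·2^{j+1} − 3.
By induction, |T_n| = 6·2^n − 3 for all n ≥ 0.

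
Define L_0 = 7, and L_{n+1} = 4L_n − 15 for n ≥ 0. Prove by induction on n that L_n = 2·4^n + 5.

Base case: L_0 = 7, and 2·4^0 + 5 = 2 + 5 = 7.
Assume L_j = 2·4^j + 5 for some j ≥ 0.
Then L_{j+1} = 4L_j − 15 = 4·(2·4^j + 5) − 15 = 8·4^j + 20 − 15 = 2·4^{j+1} + 5.
This completes the inductive step, so L_n = 2·4^n + 5 for all n ≥ 0.

L_n = 2·4^n + 5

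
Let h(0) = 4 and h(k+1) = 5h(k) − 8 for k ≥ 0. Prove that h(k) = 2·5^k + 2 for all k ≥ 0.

Base case: h(0) = 4, and 2·5^0 + 2 = 2 + 2 = 4.
Assume h(m) = 2·5^m + 2 for some m ≥ 0.
Then h(m+1) = 5h(m) − 8 = 5·(2·5^m + 2) − 8 = 10·5^m + 10 − 8 = 2·5^{m+1} + 2.
This completes the inductive step, so h(k) = 2·5^k + 2 for all k ≥ 0.

h(k) = 2·5^k + 2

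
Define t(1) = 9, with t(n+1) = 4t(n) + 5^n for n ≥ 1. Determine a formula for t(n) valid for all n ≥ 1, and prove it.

Claim: t(n) = 4^n + 5^n.

Base case: t(1) = 9, and 4^1 + 5^1 = 4 + 5 = 9.
Assume t(j) = 4^j + 5^j for some j ≥ 1.
Then t(j+1) = 4t(j) + 5^j = 4·(4^j + 5^j) + 5^j = 4^{j+1} + 4·5^j + 5^j = 4^{j+1} + 5·5^j = 4^{j+1} + 5^{j+1}.
This completes the inductive step, so t(n) = 4^n + 5^n for all n ≥ 1.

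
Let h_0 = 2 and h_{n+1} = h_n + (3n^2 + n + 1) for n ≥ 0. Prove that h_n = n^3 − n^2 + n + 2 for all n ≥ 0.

Base case: h_0 = 2, and 0^3 − 0^2 + 0 + 2 = 2.
Assume h_j = j^3 − j^2 + j + 2.
Then h_{j+1} = h_j + (3j^2 + j + 1) = (j^3 − j^2 + j + 2) + (3j^2 + j + 1) = j^3 + 2j^2 + 2j + 3,
and (j+1)^3 − (j+1)^2 + (j+1) + 2 = j^3 + 2j^2 + 2j + 3.
This completes the inductive step, so h_n = n^3 − n^2 + n + 2 for all n ≥ 0.

h_n = n^3 − n^2 + n + 2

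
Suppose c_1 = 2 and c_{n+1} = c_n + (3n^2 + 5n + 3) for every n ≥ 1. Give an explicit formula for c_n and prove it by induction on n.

Claim: c_n = n^3 + n^2 + n − 1.

Base case: c_1 = 2, and 1^3 + 1^2 + 1 − 1 = 2.
Assume c_r = r^3 + r^2 + r − 1.
Then c_{r+1} = c_r + (3r^2 + 5r + 3) = (r^3 + r^2 + r − 1) + (3r^2 + 5r + 3) = r^3 + 4r^2 + 6r + 2,
and (r+1)^3 + (r+1)^2 + (r+1) − 1 = r^3 + 4r^2 + 6r + 2.
Hence c_n = n^3 + n^2 + n − 1 for every n ≥ 1, by induction.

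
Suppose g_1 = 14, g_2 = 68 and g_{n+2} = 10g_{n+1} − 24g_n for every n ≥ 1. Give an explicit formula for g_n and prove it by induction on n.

Claim: g_n = 2·4^n + 6^n.

Base cases: g_1 = 14 and 2·4^1 + 6^1 = 14; g_2 = 68 and 2·4^2 + 6^2 = 68.
Assume g_j = 2·4^j + 6^j for all 1 ≤ j ≤ k, where k ≥ 2.
Then g_{k+1} = 10g_k − 24g_{k−1} = 10·(2·4^k + 6^k) − 24·(2·4^{k−1} + 6^{k−1}) = 2·(10·4 − 24)4^{k−1} + (10·6 − 24)6^{k−1} = 32·4^{k−1} + 36·6^{k−1} = 2·4^{k+1} + 6^{k+1}.
This completes the inductive step, so g_n = 2·4^n + 6^n for all n ≥ 1.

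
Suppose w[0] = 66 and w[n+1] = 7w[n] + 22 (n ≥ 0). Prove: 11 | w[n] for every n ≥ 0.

Base case: w[0] = 66 = 11·6, so 11 | w[0].
Assume 11 | w[j], so w[j] = 11t for some integer t.
Then w[j+1] = 7w[j] + 22 = 7·(11t) + 22 = 11(7t + 2), so 11 | w[j+1].
So the property holds for j+1, and by induction 11 | w[n] for all n ≥ 0.

11 | w[n]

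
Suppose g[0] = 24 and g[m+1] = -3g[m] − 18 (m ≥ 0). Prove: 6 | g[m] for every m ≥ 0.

Base case: g[0] = 24 = 6·4, so 6 | g[0].
Assume 6 | g[r], so g[r] = 6t for some integer t.
Then g[r+1] = -3g[r] − 18 = -3·(6t) − 18 = 6(-3t − 3), so 6 | g[r+1].
So the property holds for r+1, and by induction 6 | g[m] for all m ≥ 0.

6 | g[m]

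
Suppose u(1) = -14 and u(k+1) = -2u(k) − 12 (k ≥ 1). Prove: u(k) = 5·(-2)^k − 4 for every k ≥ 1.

Base case: u(1) = -14, and 5·(-2)^1 − 4 = -10 − 4 = -14.
Assume u(m) = 5·(-2)^m − 4 for some m ≥ 1.
Then u(m+1) = -2u(m) − 12 = -2·(5·(-2)^m − 4) − 12 = -10·(-2)^m + 8 − 12 = 5·(-2)^{m+1} − 4.
By induction, u(k) = 5·(-2)^k − 4 for all k ≥ 1.

u(k) = 5·(-2)^k − 4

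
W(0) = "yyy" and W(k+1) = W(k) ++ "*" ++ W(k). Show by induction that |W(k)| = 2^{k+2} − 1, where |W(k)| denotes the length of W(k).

Base case: |W(0)| = 3, and 2^{0+2} − 1 = 3.
Assume |W(m)| = 2^{m+2} − 1.
Then |W(m+1)| = |W(m)| + 1 + |W(m)| = 2|W(m)| + 1 = 2(2^{m+2} − 1) + 1 = 2^{m+3} − 2 + 1 = 2^{m+3} − 1.
So the formula holds for m+1, and by induction |W(k)| = 2^{k+2} − 1 for all k ≥ 0.

|W(k)| = 2^{k+2} − 1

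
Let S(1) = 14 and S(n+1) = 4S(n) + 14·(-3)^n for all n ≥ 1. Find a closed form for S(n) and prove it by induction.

Claim: S(n) = 2·4^n − 2·(-3)^n.

Base case: S(1) = 14, and 2·4^1 − 2·(-3)^1 = 8 + 6 = 14.
Assume S(k) = 2·4^k − 2·(-3)^k for some k ≥ 1.
Then S(k+1) = 4S(k) + 14·(-3)^k = 4·(2·4^k − 2·(-3)^k) + 14·(-3)^k = 2·4^{k+1} − 8·(-3)^k + 14·(-3)^k = 2·4^{k+1} + 6·(-3)^k = 2·4^{k+1} − 2·(-3)^{k+1}.
By induction, S(n) = 2·4^n − 2·(-3)^n for all n ≥ 1.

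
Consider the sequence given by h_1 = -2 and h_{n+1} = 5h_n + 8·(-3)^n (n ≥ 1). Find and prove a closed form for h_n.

Claim: h_n = -5^n − (-3)^n.

Base case: h_1 = -2, and -5^1 − (-3)^1 = -5 + 3 = -2.
Assume h_k = -5^k − (-3)^k for some k ≥ 1.
Then h_{k+1} = 5h_k + 8·(-3)^k = 5·(-5^k − (-3)^k) + 8·(-3)^k = -5^{k+1} − 5·(-3)^k + 8·(-3)^k = -5^{k+1} + 3·(-3)^k = -5^{k+1} − (-3)^{k+1}.
This completes the inductive step, so h_n = -5^n − (-3)^n for all n ≥ 1.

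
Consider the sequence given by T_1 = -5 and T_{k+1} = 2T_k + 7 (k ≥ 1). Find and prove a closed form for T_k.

Claim: T_k = 2^k − 7.

Base case: T_1 = -5, and 2^1 − 7 = 2 − 7 = -5.
Assume T_r = 2^r − 7 for some r ≥ 1.
Then T_{r+1} = 2T_r + 7 = 2·(2^r − 7) + 7 = 2^{r+1} − 14 + 7 = 2^{r+1} − 7.
By induction, T_k = 2^k − 7 for all k ≥ 1.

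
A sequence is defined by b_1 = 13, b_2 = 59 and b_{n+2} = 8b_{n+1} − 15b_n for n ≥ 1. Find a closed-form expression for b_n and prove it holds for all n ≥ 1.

Claim: b_n = 2·5^n + 3^n.

Base cases: b_1 = 13 and 2·5^1 + 3^1 = 13; b_2 = 59 and 2·5^2 + 3^2 = 59.
Assume b_i = 2·5^i + 3^i for all 1 ≤ i ≤ j, where j ≥ 2.
Then b_{j+1} = 8b_j − 15b_{j−1} = 8·(2·5^j + 3^j) − 15·(2·5^{j−1} + 3^{j−1}) = 2·(8·5 − 15)5^{j−1} + (8·3 − 15)3^{j−1} = 50·5^{j−1} + 9·3^{j−1} = 2·5^{j+1} + 3^{j+1}.
By strong induction, b_n = 2·5^n + 3^n for all n ≥ 1.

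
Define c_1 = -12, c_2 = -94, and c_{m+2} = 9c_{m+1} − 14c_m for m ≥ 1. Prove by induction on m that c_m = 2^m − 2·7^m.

Base cases: c_1 = -12 and 2^1 − 2·7^1 = -12; c_2 = -94 and 2^2 − 2·7^2 = -94.
Assume c_j = 2^j − 2·7^j for all 1 ≤ j ≤ r, where r ≥ 2.
Then c_{r+1} = 9c_r − 14c_{r−1} = 9·(2^r − 2·7^r) − 14·(2^{r−1} − 2·7^{r−1}) = (9·2 − 14)2^{r−1} − 2·(9·7 − 14)7^{r−1} = 4·2^{r−1} − 98·7^{r−1} = 2^{r+1} − 2·7^{r+1}.
So the formula holds for r+1, and by strong induction c_m = 2^m − 2·7^m for all m ≥ 1.

c_m = 2^m − 2·7^m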